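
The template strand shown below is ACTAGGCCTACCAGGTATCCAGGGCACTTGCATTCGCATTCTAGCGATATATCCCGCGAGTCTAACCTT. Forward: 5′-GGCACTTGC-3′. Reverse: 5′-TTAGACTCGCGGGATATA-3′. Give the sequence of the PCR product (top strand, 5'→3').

5'-GGCACTTGCATTCGCATTCTAGCGATATATCCCGCGAGTCTAA-3'

The forward primer matches the template at positions 23–31.
The reverse primer's reverse complement is TATATCCCGCGAGTCTAA, which matches the template at positions 48–65.
The product is the template from position 23 through 65 (43 bp).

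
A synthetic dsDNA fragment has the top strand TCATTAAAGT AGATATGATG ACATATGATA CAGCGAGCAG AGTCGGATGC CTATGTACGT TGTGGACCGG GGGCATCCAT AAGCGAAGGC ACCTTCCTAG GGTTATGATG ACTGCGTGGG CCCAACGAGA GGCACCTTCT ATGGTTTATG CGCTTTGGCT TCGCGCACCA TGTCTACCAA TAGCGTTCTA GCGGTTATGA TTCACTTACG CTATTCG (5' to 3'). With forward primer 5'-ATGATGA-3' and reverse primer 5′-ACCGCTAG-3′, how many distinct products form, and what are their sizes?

Two products: 181 bp, 91 bp

The forward primer ATGATGA matches the top strand at positions 15–21, 105–111.
The reverse primer's reverse complement is CTAGCGGT, matching at positions 188–195.
Each forward site pairs with the reverse site to give a product ending at position 195: sizes 181, 91 bp.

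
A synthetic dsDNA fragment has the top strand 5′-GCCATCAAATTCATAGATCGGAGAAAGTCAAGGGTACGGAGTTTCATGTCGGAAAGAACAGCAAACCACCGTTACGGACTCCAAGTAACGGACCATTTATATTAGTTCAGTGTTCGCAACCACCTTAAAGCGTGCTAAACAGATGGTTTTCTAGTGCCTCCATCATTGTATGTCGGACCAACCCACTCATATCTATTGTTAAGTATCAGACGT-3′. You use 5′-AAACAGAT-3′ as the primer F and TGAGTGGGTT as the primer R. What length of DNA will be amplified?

The forward primer matches the template at positions 137–144.
The reverse primer's reverse complement is AACCCACTCA, which matches the template at positions 180–189.
Product length = (reverse-primer end) − (forward-primer start) + 1 = 189 − 137 + 1 = 53 bp.

53 bp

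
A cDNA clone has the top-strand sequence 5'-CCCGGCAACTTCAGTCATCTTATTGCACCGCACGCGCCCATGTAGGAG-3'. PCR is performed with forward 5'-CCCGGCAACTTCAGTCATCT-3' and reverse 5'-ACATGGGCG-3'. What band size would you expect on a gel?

43 bp

The forward primer matches the template at positions 1–20.
The reverse primer's reverse complement is CGCCCATGT, which matches the template at positions 35–43.
The product runs from position 1 to position 43, so its length is 43 − 1 + 1 = 43 bp.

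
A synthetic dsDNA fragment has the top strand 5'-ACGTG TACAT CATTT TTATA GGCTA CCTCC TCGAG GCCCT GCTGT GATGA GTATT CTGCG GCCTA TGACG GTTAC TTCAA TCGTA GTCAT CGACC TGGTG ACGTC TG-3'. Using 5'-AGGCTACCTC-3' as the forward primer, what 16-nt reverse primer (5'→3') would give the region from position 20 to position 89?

The product's 3' end on the top strand is position 89.
The reverse primer anneals to the top strand over positions 74–89, i.e. to ACTTCAATCGTAGTCA.
Its sequence written 5'→3' is the reverse complement: TGACTACGATTGAAGT.

5'-TGACTACGATTGAAGT-3'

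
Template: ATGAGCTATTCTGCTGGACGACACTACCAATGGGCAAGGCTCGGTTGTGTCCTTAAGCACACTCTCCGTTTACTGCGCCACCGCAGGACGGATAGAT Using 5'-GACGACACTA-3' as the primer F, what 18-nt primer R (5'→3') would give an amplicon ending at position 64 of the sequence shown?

The forward primer binds at positions 17–26; the product's 3' end on the top strand is position 64.
The reverse primer anneals to the top strand over positions 47–64, i.e. to GTGTCCTTAAGCACACTC.
Its sequence written 5'→3' is the reverse complement: GAGTGTGCTTAAGGACAC.

5'-GAGTGTGCTTAAGGACAC-3'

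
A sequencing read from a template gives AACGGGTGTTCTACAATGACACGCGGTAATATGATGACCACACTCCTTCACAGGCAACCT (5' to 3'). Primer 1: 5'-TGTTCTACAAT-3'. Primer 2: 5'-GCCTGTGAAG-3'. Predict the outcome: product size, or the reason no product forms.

Primer 1 (TGTTCTACAAT) matches the top strand at positions 7–17; it acts as a forward primer.
Primer 2's reverse complement is CTTCACAGGC, matching the top strand at positions 46–55; it acts as a reverse primer.
The 3' ends face each other across positions 7–55, giving a 49 bp product.

Yes — a 49 bp product.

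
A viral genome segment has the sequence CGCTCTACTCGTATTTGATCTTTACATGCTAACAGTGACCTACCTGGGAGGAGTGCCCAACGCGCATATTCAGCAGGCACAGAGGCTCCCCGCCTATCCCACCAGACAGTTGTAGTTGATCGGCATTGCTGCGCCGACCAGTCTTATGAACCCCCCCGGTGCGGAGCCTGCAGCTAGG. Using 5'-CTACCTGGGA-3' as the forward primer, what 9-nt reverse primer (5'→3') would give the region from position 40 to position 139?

5'-GGTCGGCGC-3'

The product's 3' end on the top strand is position 139.
The reverse primer anneals to the top strand over positions 131–139, i.e. to GCGCCGACC.
Its sequence written 5'→3' is the reverse complement: GGTCGGCGC.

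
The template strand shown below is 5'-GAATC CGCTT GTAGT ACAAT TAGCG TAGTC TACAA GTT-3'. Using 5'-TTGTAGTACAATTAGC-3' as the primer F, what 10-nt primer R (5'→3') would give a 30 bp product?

5'-AACTTGTAGA-3'

The forward primer binds at positions 9–24, so a 30 bp product ends at position 9 + 30 − 1 = 38.
The reverse primer anneals to the top strand over positions 29–38, i.e. to TCTACAAGTT.
Its sequence written 5'→3' is the reverse complement: AACTTGTAGA.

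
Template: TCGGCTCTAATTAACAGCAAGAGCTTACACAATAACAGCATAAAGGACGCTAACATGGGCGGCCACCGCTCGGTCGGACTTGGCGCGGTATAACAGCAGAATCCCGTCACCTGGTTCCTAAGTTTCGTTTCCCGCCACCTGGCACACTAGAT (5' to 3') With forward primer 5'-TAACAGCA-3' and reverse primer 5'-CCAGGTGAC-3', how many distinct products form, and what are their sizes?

Three products: 103 bp, 82 bp, 24 bp

The forward primer TAACAGCA matches the top strand at positions 12–19, 33–40, 91–98.
The reverse primer's reverse complement is GTCACCTGG, matching at positions 106–114.
Each forward site pairs with the reverse site to give a product ending at position 114: sizes 103, 82, 24 bp.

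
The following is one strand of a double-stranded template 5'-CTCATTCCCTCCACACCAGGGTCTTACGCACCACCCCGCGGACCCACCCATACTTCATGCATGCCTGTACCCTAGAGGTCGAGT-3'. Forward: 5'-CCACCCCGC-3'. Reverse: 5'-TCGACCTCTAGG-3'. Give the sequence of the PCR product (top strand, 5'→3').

5'-CCACCCCGCGGACCCACCCATACTTCATGCATGCCTGTACCCTAGAGGTCGA-3'

Forward primer CCACCCCGC is found on the top strand at positions 31–39.
Taking the reverse complement of TCGACCTCTAGG gives CCTAGAGGTCGA, found at positions 71–82 on the template; the primer anneals here to the top strand with its 3' end pointing upstream.
The product is the template from position 31 through 82 (52 bp).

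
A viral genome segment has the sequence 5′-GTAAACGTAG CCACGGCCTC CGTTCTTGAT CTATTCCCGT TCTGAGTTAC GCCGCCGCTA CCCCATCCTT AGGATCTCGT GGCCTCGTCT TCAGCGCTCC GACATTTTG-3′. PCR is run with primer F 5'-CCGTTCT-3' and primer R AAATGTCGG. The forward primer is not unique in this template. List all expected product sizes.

The forward primer CCGTTCT matches the top strand at positions 20–26, 37–43.
The reverse primer's reverse complement is CCGACATTT, matching at positions 99–107.
Each forward site pairs with the reverse site to give a product ending at position 107: sizes 88, 71 bp.

88 bp, 71 bp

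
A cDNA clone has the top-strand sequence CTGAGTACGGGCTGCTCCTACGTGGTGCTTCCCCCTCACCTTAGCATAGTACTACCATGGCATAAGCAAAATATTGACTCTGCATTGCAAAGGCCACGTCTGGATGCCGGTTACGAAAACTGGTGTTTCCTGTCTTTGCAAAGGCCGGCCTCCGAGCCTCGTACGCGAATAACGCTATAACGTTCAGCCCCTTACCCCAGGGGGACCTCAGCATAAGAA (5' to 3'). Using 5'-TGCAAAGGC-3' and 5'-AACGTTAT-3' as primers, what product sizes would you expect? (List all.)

99 bp, 48 bp

The forward primer TGCAAAGGC matches the top strand at positions 86–94, 137–145.
The reverse primer's reverse complement is ATAACGTT, matching at positions 177–184.
Each forward site pairs with the reverse site to give a product ending at position 184: sizes 99, 48 bp.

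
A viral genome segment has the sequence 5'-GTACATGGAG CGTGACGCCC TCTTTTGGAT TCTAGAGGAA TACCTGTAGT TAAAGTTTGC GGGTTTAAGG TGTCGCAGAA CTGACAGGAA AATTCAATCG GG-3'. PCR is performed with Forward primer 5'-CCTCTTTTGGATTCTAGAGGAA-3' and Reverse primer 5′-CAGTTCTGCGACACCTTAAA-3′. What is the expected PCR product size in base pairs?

65 bp

The forward primer matches the template at positions 19–40.
The reverse primer's reverse complement is TTTAAGGTGTCGCAGAACTG, which matches the template at positions 64–83.
Product length = (reverse-primer end) − (forward-primer start) + 1 = 83 − 19 + 1 = 65 bp.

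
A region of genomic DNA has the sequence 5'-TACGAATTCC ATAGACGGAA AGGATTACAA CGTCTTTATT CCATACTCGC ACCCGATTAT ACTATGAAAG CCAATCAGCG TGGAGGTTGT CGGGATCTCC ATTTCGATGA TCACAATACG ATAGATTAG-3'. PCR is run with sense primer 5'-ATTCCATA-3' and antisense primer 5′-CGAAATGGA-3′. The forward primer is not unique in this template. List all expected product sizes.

101 bp, 69 bp

The forward primer ATTCCATA matches the top strand at positions 6–13, 38–45.
The reverse primer's reverse complement is TCCATTTCG, matching at positions 98–106.
Each forward site pairs with the reverse site to give a product ending at position 106: sizes 101, 69 bp.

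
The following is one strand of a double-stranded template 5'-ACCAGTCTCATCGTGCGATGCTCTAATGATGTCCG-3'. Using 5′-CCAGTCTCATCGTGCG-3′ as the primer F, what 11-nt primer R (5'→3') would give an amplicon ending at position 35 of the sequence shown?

The forward primer binds at positions 2–17; the product's 3' end on the top strand is position 35.
The reverse primer anneals to the top strand over positions 25–35, i.e. to AATGATGTCCG.
Its sequence written 5'→3' is the reverse complement: CGGACATCATT.

5'-CGGACATCATT-3'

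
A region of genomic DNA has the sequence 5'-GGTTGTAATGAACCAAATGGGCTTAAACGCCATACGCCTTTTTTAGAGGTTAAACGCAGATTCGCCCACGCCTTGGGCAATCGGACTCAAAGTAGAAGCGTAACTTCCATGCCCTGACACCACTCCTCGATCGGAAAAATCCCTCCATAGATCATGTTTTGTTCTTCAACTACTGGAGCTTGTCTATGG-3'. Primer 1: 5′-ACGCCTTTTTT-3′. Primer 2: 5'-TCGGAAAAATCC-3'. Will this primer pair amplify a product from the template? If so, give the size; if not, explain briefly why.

Primer 1 (ACGCCTTTTTT) matches the top strand at positions 34–44 (3' end points downstream).
Primer 2 (TCGGAAAAATCC) also matches the top strand directly, at positions 131–142 — its reverse complement GGATTTTTCCGA is not present.
Both primers anneal to the bottom strand with 3' ends pointing the same way, so neither can prime synthesis back toward the other.

No product — both primers anneal to the same strand and extend in the same direction.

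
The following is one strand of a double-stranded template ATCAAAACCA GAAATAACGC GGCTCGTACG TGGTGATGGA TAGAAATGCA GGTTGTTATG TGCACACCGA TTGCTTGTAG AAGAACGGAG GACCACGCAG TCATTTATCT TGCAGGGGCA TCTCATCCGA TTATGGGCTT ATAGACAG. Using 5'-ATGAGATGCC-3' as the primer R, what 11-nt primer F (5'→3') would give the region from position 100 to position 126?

5'-GTCATTTATCT-3'

The reverse primer's reverse complement GGCATCTCAT matches the template at positions 117–126; the product starts at position 100.
The forward primer is identical to the top strand over positions 100–110: GTCATTTATCT.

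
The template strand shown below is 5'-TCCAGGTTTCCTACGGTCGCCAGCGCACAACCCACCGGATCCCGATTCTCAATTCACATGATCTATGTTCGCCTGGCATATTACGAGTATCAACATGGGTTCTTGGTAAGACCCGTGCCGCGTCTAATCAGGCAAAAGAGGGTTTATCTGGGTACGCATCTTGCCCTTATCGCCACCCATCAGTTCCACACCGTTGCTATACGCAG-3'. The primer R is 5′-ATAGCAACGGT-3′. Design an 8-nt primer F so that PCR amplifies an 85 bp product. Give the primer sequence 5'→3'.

The reverse primer's reverse complement ACCGTTGCTAT matches the template at positions 190–200, so the product ends at position 200.
An 85 bp product then starts at position 200 − 85 + 1 = 116.
The forward primer is identical to the top strand there: TGCCGCGT.

5'-TGCCGCGT-3'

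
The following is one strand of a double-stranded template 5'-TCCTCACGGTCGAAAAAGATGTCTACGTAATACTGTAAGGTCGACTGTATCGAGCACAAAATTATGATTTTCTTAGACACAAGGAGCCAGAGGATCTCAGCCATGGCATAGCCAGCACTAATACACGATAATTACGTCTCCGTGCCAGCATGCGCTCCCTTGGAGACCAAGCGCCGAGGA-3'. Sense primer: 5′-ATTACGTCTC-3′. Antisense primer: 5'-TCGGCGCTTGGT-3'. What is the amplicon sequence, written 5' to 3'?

5'-ATTACGTCTCCGTGCCAGCATGCGCTCCCTTGGAGACCAAGCGCCGA-3'

Forward primer ATTACGTCTC is found on the top strand at positions 131–140.
Taking the reverse complement of TCGGCGCTTGGT gives ACCAAGCGCCGA, found at positions 166–177 on the template; the primer anneals here to the top strand with its 3' end pointing upstream.
The product is the template from position 131 through 177 (47 bp).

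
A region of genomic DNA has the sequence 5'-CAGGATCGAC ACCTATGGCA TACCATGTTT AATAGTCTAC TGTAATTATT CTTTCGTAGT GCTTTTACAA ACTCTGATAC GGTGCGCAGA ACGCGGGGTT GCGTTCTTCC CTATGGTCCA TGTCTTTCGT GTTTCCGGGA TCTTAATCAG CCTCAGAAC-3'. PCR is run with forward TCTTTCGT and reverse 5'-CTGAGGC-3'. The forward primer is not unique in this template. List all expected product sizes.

The forward primer TCTTTCGT matches the top strand at positions 50–57, 123–130.
The reverse primer's reverse complement is GCCTCAG, matching at positions 150–156.
Each forward site pairs with the reverse site to give a product ending at position 156: sizes 107, 34 bp.

107 bp, 34 bp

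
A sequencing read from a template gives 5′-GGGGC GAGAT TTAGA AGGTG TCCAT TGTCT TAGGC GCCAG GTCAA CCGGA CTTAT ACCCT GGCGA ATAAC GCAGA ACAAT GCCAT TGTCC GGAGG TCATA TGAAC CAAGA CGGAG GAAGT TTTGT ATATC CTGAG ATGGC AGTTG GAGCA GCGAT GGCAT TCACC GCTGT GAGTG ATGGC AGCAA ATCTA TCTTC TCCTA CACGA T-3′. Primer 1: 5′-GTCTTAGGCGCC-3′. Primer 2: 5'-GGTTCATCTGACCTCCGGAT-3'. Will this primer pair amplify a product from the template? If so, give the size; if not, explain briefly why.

No product — primer 2 has no binding site in the template.

Primer 2 (GGTTCATCTGACCTCCGGAT) does not match the top strand, and its reverse complement ATCCGGAGGTCAGATGAACC does not match either.
With no annealing site for primer 2, no amplification occurs.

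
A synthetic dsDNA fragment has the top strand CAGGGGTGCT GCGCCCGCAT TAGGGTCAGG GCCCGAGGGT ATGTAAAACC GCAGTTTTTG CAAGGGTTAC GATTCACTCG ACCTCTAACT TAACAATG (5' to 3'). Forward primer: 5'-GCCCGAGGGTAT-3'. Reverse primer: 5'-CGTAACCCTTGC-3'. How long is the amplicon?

41 bp

Forward primer GCCCGAGGGTAT is found on the top strand at positions 31–42.
Reverse complement of the reverse primer: GCAAGGGTTACG. This occurs on the top strand at positions 60–71.
Amplicon spans positions 31–71: 41 bp.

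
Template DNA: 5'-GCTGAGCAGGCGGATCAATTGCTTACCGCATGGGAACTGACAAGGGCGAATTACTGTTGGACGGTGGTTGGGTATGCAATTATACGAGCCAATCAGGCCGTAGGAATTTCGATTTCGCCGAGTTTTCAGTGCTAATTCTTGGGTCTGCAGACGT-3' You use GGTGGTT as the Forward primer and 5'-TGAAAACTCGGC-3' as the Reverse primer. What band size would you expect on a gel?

66 bp

Forward primer GGTGGTT is found on the top strand at positions 63–69.
Taking the reverse complement of TGAAAACTCGGC gives GCCGAGTTTTCA, found at positions 117–128 on the template; the primer anneals here to the top strand with its 3' end pointing upstream.
The product runs from position 63 to position 128, so its length is 128 − 63 + 1 = 66 bp.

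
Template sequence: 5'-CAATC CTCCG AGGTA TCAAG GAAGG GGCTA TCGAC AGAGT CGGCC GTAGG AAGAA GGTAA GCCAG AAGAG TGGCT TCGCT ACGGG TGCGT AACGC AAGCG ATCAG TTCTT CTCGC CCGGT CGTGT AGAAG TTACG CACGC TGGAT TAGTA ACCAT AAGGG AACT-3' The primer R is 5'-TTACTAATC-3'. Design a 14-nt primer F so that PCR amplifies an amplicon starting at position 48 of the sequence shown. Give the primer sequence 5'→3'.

5'-AGGAAGAAGGTAAG-3'

The reverse primer's reverse complement GATTAGTAA matches the template at positions 143–151; the product starts at position 48.
The forward primer is identical to the top strand over positions 48–61: AGGAAGAAGGTAAG.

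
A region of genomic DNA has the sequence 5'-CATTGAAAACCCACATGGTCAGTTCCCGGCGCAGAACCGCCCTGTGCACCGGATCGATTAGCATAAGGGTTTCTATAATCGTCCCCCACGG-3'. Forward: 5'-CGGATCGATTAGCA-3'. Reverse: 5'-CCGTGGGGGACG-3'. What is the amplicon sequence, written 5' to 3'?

Scanning the template, CGGATCGATTAGCA occurs at positions 50–63; this primer anneals to the bottom strand there with its 3' end pointing downstream.
Taking the reverse complement of CCGTGGGGGACG gives CGTCCCCCACGG, found at positions 80–91 on the template; the primer anneals here to the top strand with its 3' end pointing upstream.
The product is the template from position 50 through 91 (42 bp).

5'-CGGATCGATTAGCATAAGGGTTTCTATAATCGTCCCCCACGG-3'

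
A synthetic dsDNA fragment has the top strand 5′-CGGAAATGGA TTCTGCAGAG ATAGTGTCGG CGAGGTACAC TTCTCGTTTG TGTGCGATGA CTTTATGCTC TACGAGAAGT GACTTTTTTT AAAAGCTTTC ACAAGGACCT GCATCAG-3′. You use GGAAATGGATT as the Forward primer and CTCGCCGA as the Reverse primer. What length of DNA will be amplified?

The forward primer matches the template at positions 2–12.
The reverse primer's reverse complement is TCGGCGAG, which matches the template at positions 27–34.
Product length = (reverse-primer end) − (forward-primer start) + 1 = 34 − 2 + 1 = 33 bp.

33 bp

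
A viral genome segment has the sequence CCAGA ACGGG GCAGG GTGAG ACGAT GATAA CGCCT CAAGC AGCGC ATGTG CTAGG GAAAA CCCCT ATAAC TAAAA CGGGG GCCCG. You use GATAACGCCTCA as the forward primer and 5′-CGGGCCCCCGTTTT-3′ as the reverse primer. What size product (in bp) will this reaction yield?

The forward primer matches the template at positions 26–37.
The reverse primer's reverse complement is AAAACGGGGGCCCG, which matches the template at positions 72–85.
Product length = (reverse-primer end) − (forward-primer start) + 1 = 85 − 26 + 1 = 60 bp.

60 bp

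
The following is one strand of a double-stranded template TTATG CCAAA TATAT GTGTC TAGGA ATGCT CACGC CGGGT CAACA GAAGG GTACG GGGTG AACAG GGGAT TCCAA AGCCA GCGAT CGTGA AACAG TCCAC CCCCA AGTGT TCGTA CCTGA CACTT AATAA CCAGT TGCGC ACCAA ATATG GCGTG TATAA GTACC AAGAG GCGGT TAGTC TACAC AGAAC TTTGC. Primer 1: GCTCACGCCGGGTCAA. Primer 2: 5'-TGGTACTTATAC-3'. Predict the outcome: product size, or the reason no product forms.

Primer 1 (GCTCACGCCGGGTCAA) matches the top strand at positions 28–43; it acts as a forward primer.
Primer 2's reverse complement is GTATAAGTACCA, matching the top strand at positions 155–166; it acts as a reverse primer.
The 3' ends face each other across positions 28–166, giving a 139 bp product.

Yes — a 139 bp product.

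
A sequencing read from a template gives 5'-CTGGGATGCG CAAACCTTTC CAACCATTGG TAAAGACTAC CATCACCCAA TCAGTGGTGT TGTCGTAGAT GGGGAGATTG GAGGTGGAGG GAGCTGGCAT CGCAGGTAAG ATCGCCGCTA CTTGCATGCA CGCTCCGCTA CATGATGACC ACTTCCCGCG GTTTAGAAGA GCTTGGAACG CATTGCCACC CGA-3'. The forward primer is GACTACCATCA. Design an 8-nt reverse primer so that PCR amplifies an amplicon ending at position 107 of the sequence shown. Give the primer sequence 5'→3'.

The forward primer binds at positions 35–45; the product's 3' end on the top strand is position 107.
The reverse primer anneals to the top strand over positions 100–107, i.e. to TCGCAGGT.
Its sequence written 5'→3' is the reverse complement: ACCTGCGA.

5'-ACCTGCGA-3'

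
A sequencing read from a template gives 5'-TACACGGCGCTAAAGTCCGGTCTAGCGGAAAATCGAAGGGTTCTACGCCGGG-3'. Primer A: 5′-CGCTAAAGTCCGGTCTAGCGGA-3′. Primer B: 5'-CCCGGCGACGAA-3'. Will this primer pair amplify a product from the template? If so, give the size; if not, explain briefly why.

Primer B (CCCGGCGACGAA) does not match the top strand, and its reverse complement TTCGTCGCCGGG does not match either.
With no annealing site for primer B, no amplification occurs.

No product — primer B has no binding site in the template.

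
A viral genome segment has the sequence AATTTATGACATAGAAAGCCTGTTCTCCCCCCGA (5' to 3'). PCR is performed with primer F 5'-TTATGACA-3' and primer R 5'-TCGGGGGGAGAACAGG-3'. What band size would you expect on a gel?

The forward primer matches the template at positions 4–11.
The reverse primer's reverse complement is CCTGTTCTCCCCCCGA, which matches the template at positions 19–34.
The product runs from position 4 to position 34, so its length is 34 − 4 + 1 = 31 bp.

31 bp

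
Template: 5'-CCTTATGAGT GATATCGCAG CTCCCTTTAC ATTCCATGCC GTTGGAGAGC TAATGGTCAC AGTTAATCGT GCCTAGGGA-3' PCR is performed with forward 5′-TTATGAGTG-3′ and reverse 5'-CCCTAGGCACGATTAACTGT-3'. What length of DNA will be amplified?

76 bp

The forward primer matches the template at positions 3–11.
Taking the reverse complement of CCCTAGGCACGATTAACTGT gives ACAGTTAATCGTGCCTAGGG, found at positions 59–78 on the template; the primer anneals here to the top strand with its 3' end pointing upstream.
Amplicon spans positions 3–78: 76 bp.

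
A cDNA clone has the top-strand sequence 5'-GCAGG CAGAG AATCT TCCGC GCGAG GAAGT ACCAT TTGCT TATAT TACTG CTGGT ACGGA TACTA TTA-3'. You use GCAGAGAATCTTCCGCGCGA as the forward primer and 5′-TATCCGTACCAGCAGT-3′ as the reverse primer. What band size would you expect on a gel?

Forward primer GCAGAGAATCTTCCGCGCGA is found on the top strand at positions 5–24.
Taking the reverse complement of TATCCGTACCAGCAGT gives ACTGCTGGTACGGATA, found at positions 47–62 on the template; the primer anneals here to the top strand with its 3' end pointing upstream.
The product runs from position 5 to position 62, so its length is 62 − 5 + 1 = 58 bp.

58 bp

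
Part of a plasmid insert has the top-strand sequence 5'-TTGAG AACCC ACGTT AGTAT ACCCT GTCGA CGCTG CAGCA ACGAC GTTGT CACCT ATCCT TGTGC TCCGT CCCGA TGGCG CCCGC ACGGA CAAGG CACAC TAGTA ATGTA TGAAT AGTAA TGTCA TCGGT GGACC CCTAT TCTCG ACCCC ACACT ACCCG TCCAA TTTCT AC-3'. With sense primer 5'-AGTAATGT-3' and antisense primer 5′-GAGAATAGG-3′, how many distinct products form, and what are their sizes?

Two products: 43 bp, 29 bp

The forward primer AGTAATGT matches the top strand at positions 102–109, 116–123.
The reverse primer's reverse complement is CCTATTCTC, matching at positions 136–144.
Each forward site pairs with the reverse site to give a product ending at position 144: sizes 43, 29 bp.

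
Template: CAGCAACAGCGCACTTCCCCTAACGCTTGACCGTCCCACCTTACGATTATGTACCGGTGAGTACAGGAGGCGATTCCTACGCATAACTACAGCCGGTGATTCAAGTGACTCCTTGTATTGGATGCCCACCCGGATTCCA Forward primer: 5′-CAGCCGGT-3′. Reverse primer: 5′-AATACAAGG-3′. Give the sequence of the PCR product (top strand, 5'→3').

Scanning the template, CAGCCGGT occurs at positions 90–97; this primer anneals to the bottom strand there with its 3' end pointing downstream.
The reverse primer's reverse complement is CCTTGTATT, which matches the template at positions 111–119.
The product is the template from position 90 through 119 (30 bp).

5'-CAGCCGGTGATTCAAGTGACTCCTTGTATT-3'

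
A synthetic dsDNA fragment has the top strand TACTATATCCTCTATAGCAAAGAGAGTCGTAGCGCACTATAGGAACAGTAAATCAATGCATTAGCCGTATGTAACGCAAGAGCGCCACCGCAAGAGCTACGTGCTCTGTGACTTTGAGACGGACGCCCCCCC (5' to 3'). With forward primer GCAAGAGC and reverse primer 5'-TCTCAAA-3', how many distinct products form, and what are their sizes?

The forward primer GCAAGAGC matches the top strand at positions 76–83, 90–97.
The reverse primer's reverse complement is TTTGAGA, matching at positions 113–119.
Each forward site pairs with the reverse site to give a product ending at position 119: sizes 44, 30 bp.

Two products: 44 bp, 30 bp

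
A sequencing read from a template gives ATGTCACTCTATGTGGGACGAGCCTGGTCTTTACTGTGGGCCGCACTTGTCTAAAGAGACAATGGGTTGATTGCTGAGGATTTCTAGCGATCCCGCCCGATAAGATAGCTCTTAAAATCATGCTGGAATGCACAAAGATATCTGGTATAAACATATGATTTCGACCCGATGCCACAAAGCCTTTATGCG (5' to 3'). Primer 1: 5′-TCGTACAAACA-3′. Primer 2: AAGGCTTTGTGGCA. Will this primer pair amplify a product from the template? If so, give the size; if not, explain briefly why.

No product — primer 1 has no binding site in the template.

Primer 1 (TCGTACAAACA) does not match the top strand, and its reverse complement TGTTTGTACGA does not match either.
With no annealing site for primer 1, no amplification occurs.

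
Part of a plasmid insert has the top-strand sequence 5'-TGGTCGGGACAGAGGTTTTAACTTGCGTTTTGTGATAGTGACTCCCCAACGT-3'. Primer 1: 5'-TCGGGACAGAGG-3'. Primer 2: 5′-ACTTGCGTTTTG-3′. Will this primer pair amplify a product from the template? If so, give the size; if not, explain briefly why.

Primer 1 (TCGGGACAGAGG) matches the top strand at positions 4–15 (3' end points downstream).
Primer 2 (ACTTGCGTTTTG) also matches the top strand directly, at positions 21–32 — its reverse complement CAAAACGCAAGT is not present.
Both primers anneal to the bottom strand with 3' ends pointing the same way, so neither can prime synthesis back toward the other.

No product — both primers anneal to the same strand and extend in the same direction.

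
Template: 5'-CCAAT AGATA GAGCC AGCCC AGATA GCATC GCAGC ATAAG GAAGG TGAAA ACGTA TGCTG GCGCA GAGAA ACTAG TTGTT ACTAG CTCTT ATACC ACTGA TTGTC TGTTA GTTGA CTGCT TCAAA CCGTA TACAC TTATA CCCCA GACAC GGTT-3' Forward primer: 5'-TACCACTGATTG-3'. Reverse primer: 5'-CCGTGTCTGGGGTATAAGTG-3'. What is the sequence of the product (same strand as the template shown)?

The forward primer matches the template at positions 92–103.
Taking the reverse complement of CCGTGTCTGGGGTATAAGTG gives CACTTATACCCCAGACACGG, found at positions 133–152 on the template; the primer anneals here to the top strand with its 3' end pointing upstream.
The product is the template from position 92 through 152 (61 bp).

5'-TACCACTGATTGTCTGTTAGTTGACTGCTTCAAACCGTATACACTTATACCCCAGACACGG-3'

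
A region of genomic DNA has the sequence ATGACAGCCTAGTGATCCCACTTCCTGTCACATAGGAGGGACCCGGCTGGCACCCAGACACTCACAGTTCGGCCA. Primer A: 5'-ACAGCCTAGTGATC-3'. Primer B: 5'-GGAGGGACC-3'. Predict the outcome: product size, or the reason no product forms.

No product — both primers anneal to the same strand and extend in the same direction.

Primer A (ACAGCCTAGTGATC) matches the top strand at positions 4–17 (3' end points downstream).
Primer B (GGAGGGACC) also matches the top strand directly, at positions 35–43 — its reverse complement GGTCCCTCC is not present.
Both primers anneal to the bottom strand with 3' ends pointing the same way, so neither can prime synthesis back toward the other.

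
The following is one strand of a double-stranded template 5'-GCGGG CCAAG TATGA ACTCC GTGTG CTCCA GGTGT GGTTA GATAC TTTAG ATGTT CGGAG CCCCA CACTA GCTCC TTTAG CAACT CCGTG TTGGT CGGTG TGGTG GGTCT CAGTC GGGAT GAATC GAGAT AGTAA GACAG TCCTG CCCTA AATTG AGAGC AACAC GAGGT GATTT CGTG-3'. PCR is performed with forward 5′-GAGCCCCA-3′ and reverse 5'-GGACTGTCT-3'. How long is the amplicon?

86 bp

Scanning the template, GAGCCCCA occurs at positions 58–65; this primer anneals to the bottom strand there with its 3' end pointing downstream.
Reverse complement of the reverse primer: AGACAGTCC. This occurs on the top strand at positions 135–143.
Amplicon spans positions 58–143: 86 bp.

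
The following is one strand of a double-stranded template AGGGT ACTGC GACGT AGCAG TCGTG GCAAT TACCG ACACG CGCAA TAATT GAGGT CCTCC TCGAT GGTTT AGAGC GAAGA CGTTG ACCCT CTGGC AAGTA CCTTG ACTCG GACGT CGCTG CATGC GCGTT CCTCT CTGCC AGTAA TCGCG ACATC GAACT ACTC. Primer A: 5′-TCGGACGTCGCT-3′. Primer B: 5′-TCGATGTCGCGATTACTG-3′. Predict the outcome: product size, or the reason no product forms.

Yes — a 50 bp product.

Primer A (TCGGACGTCGCT) matches the top strand at positions 108–119; it acts as a forward primer.
Primer B's reverse complement is CAGTAATCGCGACATCGA, matching the top strand at positions 140–157; it acts as a reverse primer.
The 3' ends face each other across positions 108–157, giving a 50 bp product.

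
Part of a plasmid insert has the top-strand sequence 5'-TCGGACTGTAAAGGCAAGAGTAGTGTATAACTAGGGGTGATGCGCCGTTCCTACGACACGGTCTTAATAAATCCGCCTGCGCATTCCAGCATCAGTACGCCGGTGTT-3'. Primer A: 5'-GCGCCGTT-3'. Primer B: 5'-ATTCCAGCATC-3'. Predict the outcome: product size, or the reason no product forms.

Primer A (GCGCCGTT) matches the top strand at positions 42–49 (3' end points downstream).
Primer B (ATTCCAGCATC) also matches the top strand directly, at positions 83–93 — its reverse complement GATGCTGGAAT is not present.
Both primers anneal to the bottom strand with 3' ends pointing the same way, so neither can prime synthesis back toward the other.

No product — both primers anneal to the same strand and extend in the same direction.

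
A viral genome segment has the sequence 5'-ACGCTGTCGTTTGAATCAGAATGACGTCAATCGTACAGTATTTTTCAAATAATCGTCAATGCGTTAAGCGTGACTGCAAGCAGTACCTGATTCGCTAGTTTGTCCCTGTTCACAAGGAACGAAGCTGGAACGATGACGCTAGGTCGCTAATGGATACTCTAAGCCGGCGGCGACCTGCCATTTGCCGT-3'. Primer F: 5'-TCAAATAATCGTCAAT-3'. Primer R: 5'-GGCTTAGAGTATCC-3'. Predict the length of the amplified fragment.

Forward primer TCAAATAATCGTCAAT is found on the top strand at positions 45–60.
Taking the reverse complement of GGCTTAGAGTATCC gives GGATACTCTAAGCC, found at positions 152–165 on the template; the primer anneals here to the top strand with its 3' end pointing upstream.
The product runs from position 45 to position 165, so its length is 165 − 45 + 1 = 121 bp.

121 bp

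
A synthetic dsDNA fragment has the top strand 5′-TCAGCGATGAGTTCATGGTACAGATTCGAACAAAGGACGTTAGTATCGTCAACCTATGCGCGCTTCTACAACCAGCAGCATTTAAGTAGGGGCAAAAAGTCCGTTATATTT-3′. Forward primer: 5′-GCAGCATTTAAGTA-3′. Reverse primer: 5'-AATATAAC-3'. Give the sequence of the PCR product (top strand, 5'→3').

5'-GCAGCATTTAAGTAGGGGCAAAAAGTCCGTTATATT-3'

The forward primer matches the template at positions 75–88.
Taking the reverse complement of AATATAAC gives GTTATATT, found at positions 103–110 on the template; the primer anneals here to the top strand with its 3' end pointing upstream.
The product is the template from position 75 through 110 (36 bp).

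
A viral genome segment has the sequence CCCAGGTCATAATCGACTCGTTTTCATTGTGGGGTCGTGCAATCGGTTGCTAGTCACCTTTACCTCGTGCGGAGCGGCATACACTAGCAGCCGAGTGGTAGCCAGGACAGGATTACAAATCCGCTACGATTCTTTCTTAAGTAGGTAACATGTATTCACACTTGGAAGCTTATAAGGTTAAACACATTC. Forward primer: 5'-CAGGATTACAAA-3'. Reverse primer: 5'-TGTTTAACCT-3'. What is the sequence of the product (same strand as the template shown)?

5'-CAGGATTACAAATCCGCTACGATTCTTTCTTAAGTAGGTAACATGTATTCACACTTGGAAGCTTATAAGGTTAAACA-3'

The forward primer matches the template at positions 108–119.
The reverse primer's reverse complement is AGGTTAAACA, which matches the template at positions 175–184.
The product is the template from position 108 through 184 (77 bp).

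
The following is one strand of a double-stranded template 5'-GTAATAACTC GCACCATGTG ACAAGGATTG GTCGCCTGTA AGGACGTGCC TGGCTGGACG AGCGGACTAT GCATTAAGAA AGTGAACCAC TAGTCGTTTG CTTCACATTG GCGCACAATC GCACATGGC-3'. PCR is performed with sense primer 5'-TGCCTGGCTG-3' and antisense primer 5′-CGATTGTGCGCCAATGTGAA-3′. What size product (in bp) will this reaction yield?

The forward primer matches the template at positions 47–56.
Taking the reverse complement of CGATTGTGCGCCAATGTGAA gives TTCACATTGGCGCACAATCG, found at positions 102–121 on the template; the primer anneals here to the top strand with its 3' end pointing upstream.
Product length = (reverse-primer end) − (forward-primer start) + 1 = 121 − 47 + 1 = 75 bp.

75 bp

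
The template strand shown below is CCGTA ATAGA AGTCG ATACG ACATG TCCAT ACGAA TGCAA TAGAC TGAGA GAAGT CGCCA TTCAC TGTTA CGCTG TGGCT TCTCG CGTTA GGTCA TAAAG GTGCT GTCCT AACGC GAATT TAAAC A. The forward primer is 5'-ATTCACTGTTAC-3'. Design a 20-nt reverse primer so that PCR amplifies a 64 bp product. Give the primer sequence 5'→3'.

5'-TTAAATTCGCGTTAGGACAG-3'

The forward primer binds at positions 60–71, so a 64 bp product ends at position 60 + 64 − 1 = 123.
The reverse primer anneals to the top strand over positions 104–123, i.e. to CTGTCCTAACGCGAATTTAA.
Its sequence written 5'→3' is the reverse complement: TTAAATTCGCGTTAGGACAG.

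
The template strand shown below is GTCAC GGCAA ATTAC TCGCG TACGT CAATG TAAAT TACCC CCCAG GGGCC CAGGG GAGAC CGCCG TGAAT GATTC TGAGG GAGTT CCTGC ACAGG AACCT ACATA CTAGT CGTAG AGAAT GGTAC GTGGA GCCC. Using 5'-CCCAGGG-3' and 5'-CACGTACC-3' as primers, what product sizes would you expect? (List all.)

The forward primer CCCAGGG matches the top strand at positions 41–47, 49–55.
The reverse primer's reverse complement is GGTACGTG, matching at positions 121–128.
Each forward site pairs with the reverse site to give a product ending at position 128: sizes 88, 80 bp.

88 bp, 80 bp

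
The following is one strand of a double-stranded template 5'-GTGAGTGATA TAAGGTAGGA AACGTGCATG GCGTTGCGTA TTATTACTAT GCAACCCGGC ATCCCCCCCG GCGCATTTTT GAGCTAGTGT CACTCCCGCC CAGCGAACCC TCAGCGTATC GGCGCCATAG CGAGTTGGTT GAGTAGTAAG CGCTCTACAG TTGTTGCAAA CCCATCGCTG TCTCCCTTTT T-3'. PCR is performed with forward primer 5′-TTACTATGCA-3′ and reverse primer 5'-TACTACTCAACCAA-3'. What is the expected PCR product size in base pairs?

Scanning the template, TTACTATGCA occurs at positions 44–53; this primer anneals to the bottom strand there with its 3' end pointing downstream.
Taking the reverse complement of TACTACTCAACCAA gives TTGGTTGAGTAGTA, found at positions 135–148 on the template; the primer anneals here to the top strand with its 3' end pointing upstream.
Product length = (reverse-primer end) − (forward-primer start) + 1 = 148 − 44 + 1 = 105 bp.

105 bp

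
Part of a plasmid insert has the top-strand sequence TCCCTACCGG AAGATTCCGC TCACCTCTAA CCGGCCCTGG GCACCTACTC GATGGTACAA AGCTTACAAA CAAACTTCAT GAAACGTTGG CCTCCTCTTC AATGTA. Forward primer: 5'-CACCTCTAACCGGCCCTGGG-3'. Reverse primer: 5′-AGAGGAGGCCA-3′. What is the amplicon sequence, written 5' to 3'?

Scanning the template, CACCTCTAACCGGCCCTGGG occurs at positions 22–41; this primer anneals to the bottom strand there with its 3' end pointing downstream.
Taking the reverse complement of AGAGGAGGCCA gives TGGCCTCCTCT, found at positions 88–98 on the template; the primer anneals here to the top strand with its 3' end pointing upstream.
The product is the template from position 22 through 98 (77 bp).

5'-CACCTCTAACCGGCCCTGGGCACCTACTCGATGGTACAAAGCTTACAAACAAACTTCATGAAACGTTGGCCTCCTCT-3'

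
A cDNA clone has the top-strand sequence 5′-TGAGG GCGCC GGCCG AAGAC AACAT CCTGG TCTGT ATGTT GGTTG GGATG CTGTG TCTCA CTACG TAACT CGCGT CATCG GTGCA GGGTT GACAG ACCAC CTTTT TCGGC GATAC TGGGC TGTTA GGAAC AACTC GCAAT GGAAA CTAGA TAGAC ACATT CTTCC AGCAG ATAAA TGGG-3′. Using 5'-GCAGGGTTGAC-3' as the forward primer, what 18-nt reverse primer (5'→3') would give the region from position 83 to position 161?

5'-GAATGTGTCTATCTAGTT-3'

The product's 3' end on the top strand is position 161.
The reverse primer anneals to the top strand over positions 144–161, i.e. to AACTAGATAGACACATTC.
Its sequence written 5'→3' is the reverse complement: GAATGTGTCTATCTAGTT.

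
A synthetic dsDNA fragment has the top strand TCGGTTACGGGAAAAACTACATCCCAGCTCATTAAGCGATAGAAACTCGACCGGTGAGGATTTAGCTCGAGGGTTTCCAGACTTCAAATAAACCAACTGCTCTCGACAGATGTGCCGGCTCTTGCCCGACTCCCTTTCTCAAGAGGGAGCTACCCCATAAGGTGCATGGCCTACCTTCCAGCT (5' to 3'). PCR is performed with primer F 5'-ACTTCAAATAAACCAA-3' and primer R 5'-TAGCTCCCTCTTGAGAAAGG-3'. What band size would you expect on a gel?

72 bp

The forward primer matches the template at positions 81–96.
Reverse complement of the reverse primer: CCTTTCTCAAGAGGGAGCTA. This occurs on the top strand at positions 133–152.
The product runs from position 81 to position 152, so its length is 152 − 81 + 1 = 72 bp.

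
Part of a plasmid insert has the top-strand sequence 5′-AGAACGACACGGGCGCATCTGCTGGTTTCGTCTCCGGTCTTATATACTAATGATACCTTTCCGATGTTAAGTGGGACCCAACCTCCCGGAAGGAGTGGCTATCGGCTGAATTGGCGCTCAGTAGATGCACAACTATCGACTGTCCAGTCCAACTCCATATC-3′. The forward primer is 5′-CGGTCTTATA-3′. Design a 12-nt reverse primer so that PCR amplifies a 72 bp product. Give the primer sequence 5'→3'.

The forward primer binds at positions 35–44, so a 72 bp product ends at position 35 + 72 − 1 = 106.
The reverse primer anneals to the top strand over positions 95–106, i.e. to GTGGCTATCGGC.
Its sequence written 5'→3' is the reverse complement: GCCGATAGCCAC.

5'-GCCGATAGCCAC-3'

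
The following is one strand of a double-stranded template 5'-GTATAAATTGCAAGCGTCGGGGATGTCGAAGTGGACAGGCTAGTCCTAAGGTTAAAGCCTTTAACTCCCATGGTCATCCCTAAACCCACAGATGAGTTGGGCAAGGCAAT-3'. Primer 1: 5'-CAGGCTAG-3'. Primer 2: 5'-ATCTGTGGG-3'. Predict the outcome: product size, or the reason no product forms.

Primer 1 (CAGGCTAG) matches the top strand at positions 36–43; it acts as a forward primer.
Primer 2's reverse complement is CCCACAGAT, matching the top strand at positions 85–93; it acts as a reverse primer.
The 3' ends face each other across positions 36–93, giving a 58 bp product.

Yes — a 58 bp product.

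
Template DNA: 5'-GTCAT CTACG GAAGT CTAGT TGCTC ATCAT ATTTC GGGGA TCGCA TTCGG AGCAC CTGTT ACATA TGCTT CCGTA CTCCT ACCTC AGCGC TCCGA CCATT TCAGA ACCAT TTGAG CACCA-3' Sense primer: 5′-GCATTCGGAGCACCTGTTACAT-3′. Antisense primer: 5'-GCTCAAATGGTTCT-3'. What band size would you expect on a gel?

74 bp

Scanning the template, GCATTCGGAGCACCTGTTACAT occurs at positions 43–64; this primer anneals to the bottom strand there with its 3' end pointing downstream.
The reverse primer's reverse complement is AGAACCATTTGAGC, which matches the template at positions 103–116.
Amplicon spans positions 43–116: 74 bp.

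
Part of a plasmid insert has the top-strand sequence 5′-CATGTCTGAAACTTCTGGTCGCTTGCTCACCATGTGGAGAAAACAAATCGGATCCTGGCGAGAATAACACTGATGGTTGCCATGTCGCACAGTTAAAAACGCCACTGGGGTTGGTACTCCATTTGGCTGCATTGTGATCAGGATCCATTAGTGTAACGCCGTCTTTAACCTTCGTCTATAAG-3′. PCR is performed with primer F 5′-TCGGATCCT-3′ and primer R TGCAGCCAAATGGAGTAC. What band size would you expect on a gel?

The forward primer matches the template at positions 48–56.
Reverse complement of the reverse primer: GTACTCCATTTGGCTGCA. This occurs on the top strand at positions 114–131.
Product length = (reverse-primer end) − (forward-primer start) + 1 = 131 − 48 + 1 = 84 bp.

84 bp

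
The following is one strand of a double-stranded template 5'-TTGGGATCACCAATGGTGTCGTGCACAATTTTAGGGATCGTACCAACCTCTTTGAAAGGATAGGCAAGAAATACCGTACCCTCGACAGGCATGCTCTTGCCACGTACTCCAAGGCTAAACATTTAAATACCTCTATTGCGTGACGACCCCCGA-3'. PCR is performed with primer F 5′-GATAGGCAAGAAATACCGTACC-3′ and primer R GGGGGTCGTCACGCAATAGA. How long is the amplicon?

93 bp

Forward primer GATAGGCAAGAAATACCGTACC is found on the top strand at positions 59–80.
Reverse complement of the reverse primer: TCTATTGCGTGACGACCCCC. This occurs on the top strand at positions 132–151.
Product length = (reverse-primer end) − (forward-primer start) + 1 = 151 − 59 + 1 = 93 bp.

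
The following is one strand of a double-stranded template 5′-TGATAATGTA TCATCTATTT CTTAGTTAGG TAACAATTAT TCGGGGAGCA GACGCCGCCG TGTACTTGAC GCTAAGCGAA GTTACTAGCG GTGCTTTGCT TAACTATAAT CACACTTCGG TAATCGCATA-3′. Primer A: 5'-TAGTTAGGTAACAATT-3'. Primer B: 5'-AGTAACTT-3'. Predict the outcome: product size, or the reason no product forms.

Yes — a 64 bp product.

Primer A (TAGTTAGGTAACAATT) matches the top strand at positions 23–38; it acts as a forward primer.
Primer B's reverse complement is AAGTTACT, matching the top strand at positions 79–86; it acts as a reverse primer.
The 3' ends face each other across positions 23–86, giving a 64 bp product.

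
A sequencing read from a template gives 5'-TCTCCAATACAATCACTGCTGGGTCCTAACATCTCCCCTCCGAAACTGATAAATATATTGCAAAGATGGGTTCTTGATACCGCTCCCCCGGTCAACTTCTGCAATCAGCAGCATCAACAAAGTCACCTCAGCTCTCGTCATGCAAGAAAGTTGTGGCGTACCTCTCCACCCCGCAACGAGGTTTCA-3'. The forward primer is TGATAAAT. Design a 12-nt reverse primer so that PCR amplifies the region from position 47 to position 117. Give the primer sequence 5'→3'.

5'-TTGATGCTGCTG-3'

The product's 3' end on the top strand is position 117.
The reverse primer anneals to the top strand over positions 106–117, i.e. to CAGCAGCATCAA.
Its sequence written 5'→3' is the reverse complement: TTGATGCTGCTG.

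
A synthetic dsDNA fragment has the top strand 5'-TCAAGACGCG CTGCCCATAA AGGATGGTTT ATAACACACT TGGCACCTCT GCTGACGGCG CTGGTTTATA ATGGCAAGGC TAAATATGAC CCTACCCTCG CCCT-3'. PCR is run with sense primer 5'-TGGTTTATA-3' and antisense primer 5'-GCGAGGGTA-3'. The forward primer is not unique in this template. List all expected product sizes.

The forward primer TGGTTTATA matches the top strand at positions 25–33, 62–70.
The reverse primer's reverse complement is TACCCTCGC, matching at positions 93–101.
Each forward site pairs with the reverse site to give a product ending at position 101: sizes 77, 40 bp.

77 bp, 40 bp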